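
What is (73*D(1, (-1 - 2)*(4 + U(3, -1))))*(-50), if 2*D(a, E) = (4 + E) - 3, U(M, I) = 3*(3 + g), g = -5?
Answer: -12775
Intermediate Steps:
U(M, I) = -6 (U(M, I) = 3*(3 - 5) = 3*(-2) = -6)
D(a, E) = 1/2 + E/2 (D(a, E) = ((4 + E) - 3)/2 = (1 + E)/2 = 1/2 + E/2)
(73*D(1, (-1 - 2)*(4 + U(3, -1))))*(-50) = (73*(1/2 + ((-1 - 2)*(4 - 6))/2))*(-50) = (73*(1/2 + (-3*(-2))/2))*(-50) = (73*(1/2 + (1/2)*6))*(-50) = (73*(1/2 + 3))*(-50) = (73*(7/2))*(-50) = (511/2)*(-50) = -12775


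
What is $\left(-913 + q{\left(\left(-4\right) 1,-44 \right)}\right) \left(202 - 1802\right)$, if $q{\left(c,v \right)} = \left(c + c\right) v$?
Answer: $897600$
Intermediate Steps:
$q{\left(c,v \right)} = 2 c v$
$\left(-913 + q{\left(\left(-4\right) 1,-44 \right)}\right) \left(202 - 1802\right) = \left(-913 + 2 \left(\left(-4\right) 1\right) \left(-44\right)\right) \left(202 - 1802\right) = \left(-913 + 2 \left(-4\right) \left(-44\right)\right) \left(-1600\right) = \left(-913 + 352\right) \left(-1600\right) = \left(-561\right) \left(-1600\right) = 897600$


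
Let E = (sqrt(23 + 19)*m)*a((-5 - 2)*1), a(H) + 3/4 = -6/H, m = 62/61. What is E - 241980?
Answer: -241980 + 93*sqrt(42)/854 ≈ -2.4198e+5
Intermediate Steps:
m = 62/61 (m = 62*(1/61) = 62/61 ≈ 1.0164)
a(H) = -3/4 - 6/H
E = 93*sqrt(42)/854 (E = (sqrt(23 + 19)*(62/61))*(-3/4 - 6/(-5 - 2)) = (sqrt(42)*(62/61))*(-3/4 - 6/((-7*1))) = (62*sqrt(42)/61)*(-3/4 - 6/(-7)) = (62*sqrt(42)/61)*(-3/4 - 6*(-1/7)) = (62*sqrt(42)/61)*(-3/4 + 6/7) = (62*sqrt(42)/61)*(3/28) = 93*sqrt(42)/854 ≈ 0.70575)
E - 241980 = 93*sqrt(42)/854 - 241980 = -241980 + 93*sqrt(42)/854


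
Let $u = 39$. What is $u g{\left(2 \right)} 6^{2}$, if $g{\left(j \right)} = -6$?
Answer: $-8424$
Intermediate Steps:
$u g{\left(2 \right)} 6^{2} = 39 \left(-6\right) 6^{2} = \left(-234\right) 36 = -8424$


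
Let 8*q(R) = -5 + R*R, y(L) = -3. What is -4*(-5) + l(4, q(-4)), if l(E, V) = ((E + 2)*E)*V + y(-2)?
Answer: 50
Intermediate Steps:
q(R) = -5/8 + R**2/8 (q(R) = (-5 + R*R)/8 = (-5 + R**2)/8 = -5/8 + R**2/8)
l(E, V) = -3 + E*V*(2 + E) (l(E, V) = ((E + 2)*E)*V - 3 = ((2 + E)*E)*V - 3 = (E*(2 + E))*V - 3 = E*V*(2 + E) - 3 = -3 + E*V*(2 + E))
-4*(-5) + l(4, q(-4)) = -4*(-5) + (-3 + (-5/8 + (1/8)*(-4)**2)*4**2 + 2*4*(-5/8 + (1/8)*(-4)**2)) = 20 + (-3 + (-5/8 + (1/8)*16)*16 + 2*4*(-5/8 + (1/8)*16)) = 20 + (-3 + (-5/8 + 2)*16 + 2*4*(-5/8 + 2)) = 20 + (-3 + (11/8)*16 + 2*4*(11/8)) = 20 + (-3 + 22 + 11) = 20 + 30 = 50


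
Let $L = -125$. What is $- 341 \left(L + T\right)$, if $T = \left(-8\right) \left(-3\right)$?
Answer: $34441$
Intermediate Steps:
$T = 24$
$- 341 \left(L + T\right) = - 341 \left(-125 + 24\right) = \left(-341\right) \left(-101\right) = 34441$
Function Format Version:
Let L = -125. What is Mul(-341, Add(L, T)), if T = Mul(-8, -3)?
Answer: 34441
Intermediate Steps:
T = 24
Mul(-341, Add(L, T)) = Mul(-341, Add(-125, 24)) = Mul(-341, -101) = 34441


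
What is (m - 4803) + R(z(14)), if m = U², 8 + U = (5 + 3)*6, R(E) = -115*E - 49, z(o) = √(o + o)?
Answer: -3252 - 230*√7 ≈ -3860.5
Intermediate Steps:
z(o) = √2*√o (z(o) = √(2*o) = √2*√o)
R(E) = -49 - 115*E
U = 40 (U = -8 + (5 + 3)*6 = -8 + 8*6 = -8 + 48 = 40)
m = 1600 (m = 40² = 1600)
(m - 4803) + R(z(14)) = (1600 - 4803) + (-49 - 115*√2*√14) = -3203 + (-49 - 230*√7) = -3252 - 230*√7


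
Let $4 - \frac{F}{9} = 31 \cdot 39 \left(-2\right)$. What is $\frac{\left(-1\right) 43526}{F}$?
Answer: $- \frac{3109}{1557} \approx -1.9968$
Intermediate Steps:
$F = 21798$ ($F = 36 - 9 \cdot 31 \cdot 39 \left(-2\right) = 36 - 9 \cdot 1209 \left(-2\right) = 36 - -21762 = 36 + 21762 = 21798$)
$\frac{\left(-1\right) 43526}{F} = \frac{\left(-1\right) 43526}{21798} = \left(-43526\right) \frac{1}{21798} = - \frac{3109}{1557}$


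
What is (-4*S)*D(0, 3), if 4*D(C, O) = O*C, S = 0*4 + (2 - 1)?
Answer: 0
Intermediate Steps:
S = 1 (S = 0 + 1 = 1)
D(C, O) = C*O/4 (D(C, O) = (O*C)/4 = (C*O)/4 = C*O/4)
(-4*S)*D(0, 3) = (-4*1)*((¼)*0*3) = -4*0 = 0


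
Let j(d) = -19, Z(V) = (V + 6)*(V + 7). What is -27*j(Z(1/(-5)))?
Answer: 513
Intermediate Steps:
Z(V) = (6 + V)*(7 + V)
-27*j(Z(1/(-5))) = -27*(-19) = 513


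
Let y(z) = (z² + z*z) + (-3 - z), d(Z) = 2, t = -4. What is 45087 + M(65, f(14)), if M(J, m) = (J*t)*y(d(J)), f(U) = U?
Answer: 44307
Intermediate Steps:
y(z) = -3 - z + 2*z² (y(z) = (z² + z²) + (-3 - z) = 2*z² + (-3 - z) = -3 - z + 2*z²)
M(J, m) = -12*J (M(J, m) = (J*(-4))*(-3 - 1*2 + 2*2²) = (-4*J)*(-3 - 2 + 2*4) = (-4*J)*(-3 - 2 + 8) = -4*J*3 = -12*J)
45087 + M(65, f(14)) = 45087 - 12*65 = 45087 - 780 = 44307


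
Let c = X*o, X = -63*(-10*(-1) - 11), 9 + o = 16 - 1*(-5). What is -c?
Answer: -756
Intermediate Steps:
o = 12 (o = -9 + (16 - 1*(-5)) = -9 + (16 + 5) = -9 + 21 = 12)
X = 63 (X = -63*(10 - 11) = -63*(-1) = 63)
c = 756 (c = 63*12 = 756)
-c = -1*756 = -756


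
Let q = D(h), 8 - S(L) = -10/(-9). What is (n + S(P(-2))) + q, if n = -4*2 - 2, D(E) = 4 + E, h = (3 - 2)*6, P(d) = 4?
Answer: 62/9 ≈ 6.8889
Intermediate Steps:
h = 6 (h = 1*6 = 6)
S(L) = 62/9 (S(L) = 8 - (-10)/(-9) = 8 - (-10)*(-1)/9 = 8 - 1*10/9 = 8 - 10/9 = 62/9)
q = 10 (q = 4 + 6 = 10)
n = -10 (n = -8 - 2 = -10)
(n + S(P(-2))) + q = (-10 + 62/9) + 10 = -28/9 + 10 = 62/9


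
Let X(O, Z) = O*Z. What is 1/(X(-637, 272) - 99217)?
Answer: -1/272481 ≈ -3.6700e-6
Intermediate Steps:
1/(X(-637, 272) - 99217) = 1/(-637*272 - 99217) = 1/(-173264 - 99217) = 1/(-272481) = -1/272481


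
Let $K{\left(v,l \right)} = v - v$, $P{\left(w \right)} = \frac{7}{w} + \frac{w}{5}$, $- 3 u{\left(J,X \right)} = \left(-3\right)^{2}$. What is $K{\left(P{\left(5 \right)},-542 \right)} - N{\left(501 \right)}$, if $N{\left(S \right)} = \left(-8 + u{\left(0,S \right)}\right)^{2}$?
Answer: $-121$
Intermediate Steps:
$u{\left(J,X \right)} = -3$ ($u{\left(J,X \right)} = - \frac{\left(-3\right)^{2}}{3} = \left(- \frac{1}{3}\right) 9 = -3$)
$P{\left(w \right)} = \frac{7}{w} + \frac{w}{5}$ ($P{\left(w \right)} = \frac{7}{w} + w \frac{1}{5} = \frac{7}{w} + \frac{w}{5}$)
$K{\left(v,l \right)} = 0$
$N{\left(S \right)} = 121$ ($N{\left(S \right)} = \left(-8 - 3\right)^{2} = \left(-11\right)^{2} = 121$)
$K{\left(P{\left(5 \right)},-542 \right)} - N{\left(501 \right)} = 0 - 121 = -121$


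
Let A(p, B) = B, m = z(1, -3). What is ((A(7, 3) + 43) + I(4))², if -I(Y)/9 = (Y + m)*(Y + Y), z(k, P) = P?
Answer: 676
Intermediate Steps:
m = -3
I(Y) = -18*Y*(-3 + Y) (I(Y) = -9*(Y - 3)*(Y + Y) = -9*(-3 + Y)*2*Y = -18*Y*(-3 + Y))
((A(7, 3) + 43) + I(4))² = ((3 + 43) + 18*4*(3 - 1*4))² = (46 + 18*4*(3 - 4))² = (46 + 18*4*(-1))² = (46 - 72)² = (-26)² = 676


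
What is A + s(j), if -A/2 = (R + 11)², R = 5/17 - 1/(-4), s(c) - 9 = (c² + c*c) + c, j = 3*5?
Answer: 479663/2312 ≈ 207.47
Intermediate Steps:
j = 15
s(c) = 9 + c + 2*c² (s(c) = 9 + ((c² + c*c) + c) = 9 + ((c² + c²) + c) = 9 + (2*c² + c) = 9 + (c + 2*c²) = 9 + c + 2*c²)
R = 37/68 (R = 5*(1/17) - 1*(-¼) = 5/17 + ¼ = 37/68 ≈ 0.54412)
A = -616225/2312 (A = -2*(37/68 + 11)² = -2*(785/68)² = -2*616225/4624 = -616225/2312 ≈ -266.53)
A + s(j) = -616225/2312 + (9 + 15 + 2*15²) = -616225/2312 + (9 + 15 + 2*225) = -616225/2312 + (9 + 15 + 450) = -616225/2312 + 474 = 479663/2312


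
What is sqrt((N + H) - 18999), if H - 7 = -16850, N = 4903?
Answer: I*sqrt(30939) ≈ 175.89*I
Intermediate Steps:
H = -16843 (H = 7 - 16850 = -16843)
sqrt((N + H) - 18999) = sqrt((4903 - 16843) - 18999) = sqrt(-11940 - 18999) = sqrt(-30939) = I*sqrt(30939)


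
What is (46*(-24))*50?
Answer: -55200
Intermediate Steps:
(46*(-24))*50 = -1104*50 = -55200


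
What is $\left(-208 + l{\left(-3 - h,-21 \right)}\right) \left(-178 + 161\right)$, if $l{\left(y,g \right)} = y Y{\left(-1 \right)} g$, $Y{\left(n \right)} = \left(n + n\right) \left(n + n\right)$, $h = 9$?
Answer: $-13600$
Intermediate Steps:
$Y{\left(n \right)} = 4 n^{2}$ ($Y{\left(n \right)} = 2 n 2 n = 4 n^{2}$)
$l{\left(y,g \right)} = 4 g y$ ($l{\left(y,g \right)} = y 4 \left(-1\right)^{2} g = y 4 \cdot 1 g = y 4 g = 4 y g = 4 g y$)
$\left(-208 + l{\left(-3 - h,-21 \right)}\right) \left(-178 + 161\right) = \left(-208 + 4 \left(-21\right) \left(-3 - 9\right)\right) \left(-178 + 161\right) = \left(-208 + 4 \left(-21\right) \left(-3 - 9\right)\right) \left(-17\right) = \left(-208 + 4 \left(-21\right) \left(-12\right)\right) \left(-17\right) = \left(-208 + 1008\right) \left(-17\right) = 800 \left(-17\right) = -13600$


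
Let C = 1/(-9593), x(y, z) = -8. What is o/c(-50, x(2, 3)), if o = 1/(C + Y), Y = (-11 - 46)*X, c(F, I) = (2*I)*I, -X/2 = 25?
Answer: 9593/3499526272 ≈ 2.7412e-6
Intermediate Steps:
X = -50 (X = -2*25 = -50)
c(F, I) = 2*I²
C = -1/9593 ≈ -0.00010424
Y = 2850 (Y = (-11 - 46)*(-50) = -57*(-50) = 2850)
o = 9593/27340049 (o = 1/(-1/9593 + 2850) = 1/(27340049/9593) = 9593/27340049 ≈ 0.00035088)
o/c(-50, x(2, 3)) = 9593/(27340049*((2*(-8)²))) = 9593/(27340049*((2*64))) = (9593/27340049)/128 = (9593/27340049)*(1/128) = 9593/3499526272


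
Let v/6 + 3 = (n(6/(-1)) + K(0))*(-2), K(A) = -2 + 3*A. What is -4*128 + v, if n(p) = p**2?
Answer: -938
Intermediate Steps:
v = -426 (v = -18 + 6*(((6/(-1))**2 + (-2 + 3*0))*(-2)) = -18 + 6*(((6*(-1))**2 + (-2 + 0))*(-2)) = -18 + 6*(((-6)**2 - 2)*(-2)) = -18 + 6*((36 - 2)*(-2)) = -18 + 6*(34*(-2)) = -18 + 6*(-68) = -18 - 408 = -426)
-4*128 + v = -4*128 - 426 = -512 - 426 = -938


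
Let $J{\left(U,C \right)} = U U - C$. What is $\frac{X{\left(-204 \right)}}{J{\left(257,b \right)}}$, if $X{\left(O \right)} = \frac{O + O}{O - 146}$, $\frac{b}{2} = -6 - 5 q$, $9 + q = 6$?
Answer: $\frac{204}{11555425} \approx 1.7654 \cdot 10^{-5}$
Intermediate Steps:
$q = -3$ ($q = -9 + 6 = -3$)
$b = 18$ ($b = 2 \left(-6 - -15\right) = 2 \left(-6 + 15\right) = 2 \cdot 9 = 18$)
$J{\left(U,C \right)} = U^{2} - C$
$X{\left(O \right)} = \frac{2 O}{-146 + O}$
$\frac{X{\left(-204 \right)}}{J{\left(257,b \right)}} = \frac{2 \left(-204\right) \frac{1}{-146 - 204}}{257^{2} - 18} = \frac{2 \left(-204\right) \frac{1}{-350}}{66049 - 18} = \frac{2 \left(-204\right) \left(- \frac{1}{350}\right)}{66031} = \frac{204}{175} \cdot \frac{1}{66031} = \frac{204}{11555425}$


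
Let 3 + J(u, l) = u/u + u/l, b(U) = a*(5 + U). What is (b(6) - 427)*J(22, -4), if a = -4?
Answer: 7065/2 ≈ 3532.5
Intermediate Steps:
b(U) = -20 - 4*U (b(U) = -4*(5 + U) = -20 - 4*U)
J(u, l) = -2 + u/l (J(u, l) = -3 + (u/u + u/l) = -3 + (1 + u/l) = -2 + u/l)
(b(6) - 427)*J(22, -4) = ((-20 - 4*6) - 427)*(-2 + 22/(-4)) = ((-20 - 24) - 427)*(-2 + 22*(-¼)) = (-44 - 427)*(-2 - 11/2) = -471*(-15/2) = 7065/2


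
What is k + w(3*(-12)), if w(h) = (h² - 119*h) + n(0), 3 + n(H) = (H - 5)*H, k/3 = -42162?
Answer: -120909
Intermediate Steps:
k = -126486 (k = 3*(-42162) = -126486)
n(H) = -3 + H*(-5 + H) (n(H) = -3 + (H - 5)*H = -3 + (-5 + H)*H = -3 + H*(-5 + H))
w(h) = -3 + h² - 119*h (w(h) = (h² - 119*h) + (-3 + 0² - 5*0) = (h² - 119*h) + (-3 + 0 + 0) = (h² - 119*h) - 3 = -3 + h² - 119*h)
k + w(3*(-12)) = -126486 + (-3 + (3*(-12))² - 357*(-12)) = -126486 + (-3 + (-36)² - 119*(-36)) = -126486 + (-3 + 1296 + 4284) = -126486 + 5577 = -120909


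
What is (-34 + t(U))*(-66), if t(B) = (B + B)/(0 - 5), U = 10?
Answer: 2508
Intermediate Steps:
t(B) = -2*B/5 (t(B) = (2*B)/(-5) = (2*B)*(-⅕) = -2*B/5)
(-34 + t(U))*(-66) = (-34 - ⅖*10)*(-66) = (-34 - 4)*(-66) = -38*(-66) = 2508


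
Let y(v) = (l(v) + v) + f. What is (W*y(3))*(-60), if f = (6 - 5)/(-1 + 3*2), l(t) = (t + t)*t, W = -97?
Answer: 123384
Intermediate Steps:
l(t) = 2*t² (l(t) = (2*t)*t = 2*t²)
f = ⅕ (f = 1/(-1 + 6) = 1/5 = 1*(⅕) = ⅕ ≈ 0.20000)
y(v) = ⅕ + v + 2*v² (y(v) = (2*v² + v) + ⅕ = (v + 2*v²) + ⅕ = ⅕ + v + 2*v²)
(W*y(3))*(-60) = -97*(⅕ + 3 + 2*3²)*(-60) = -97*(⅕ + 3 + 2*9)*(-60) = -97*(⅕ + 3 + 18)*(-60) = -97*106/5*(-60) = -10282/5*(-60) = 123384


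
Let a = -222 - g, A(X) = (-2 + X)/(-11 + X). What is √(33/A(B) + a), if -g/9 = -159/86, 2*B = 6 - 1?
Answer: 9*I*√73014/86 ≈ 28.278*I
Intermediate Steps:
B = 5/2 (B = (6 - 1)/2 = (½)*5 = 5/2 ≈ 2.5000)
g = 1431/86 (g = -(-1431)/86 = -9*(-159/86) = 1431/86 ≈ 16.640)
A(X) = (-2 + X)/(-11 + X)
a = -20523/86 (a = -222 - 1*1431/86 = -222 - 1431/86 = -20523/86 ≈ -238.64)
√(33/A(B) + a) = √(33/(((-2 + 5/2)/(-11 + 5/2))) - 20523/86) = √(33/(((½)/(-17/2))) - 20523/86) = √(33/((-2/17*½)) - 20523/86) = √(33/(-1/17) - 20523/86) = √(33*(-17) - 20523/86) = √(-561 - 20523/86) = √(-68769/86) = 9*I*√73014/86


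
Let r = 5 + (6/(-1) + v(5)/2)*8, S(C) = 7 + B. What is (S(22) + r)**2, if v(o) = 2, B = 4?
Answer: 576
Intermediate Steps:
S(C) = 11 (S(C) = 7 + 4 = 11)
r = -35 (r = 5 + (6/(-1) + 2/2)*8 = 5 + (6*(-1) + 2*(1/2))*8 = 5 + (-6 + 1)*8 = 5 - 5*8 = 5 - 40 = -35)
(S(22) + r)**2 = (11 - 35)**2 = (-24)**2 = 576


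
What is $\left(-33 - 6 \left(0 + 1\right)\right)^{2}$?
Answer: $1521$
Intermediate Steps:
$\left(-33 - 6 \left(0 + 1\right)\right)^{2} = \left(-33 - 6\right)^{2} = \left(-39\right)^{2} = 1521$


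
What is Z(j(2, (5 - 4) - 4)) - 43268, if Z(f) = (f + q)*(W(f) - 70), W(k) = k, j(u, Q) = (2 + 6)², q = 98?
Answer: -44240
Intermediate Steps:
j(u, Q) = 64 (j(u, Q) = 8² = 64)
Z(f) = (-70 + f)*(98 + f) (Z(f) = (f + 98)*(f - 70) = (98 + f)*(-70 + f) = (-70 + f)*(98 + f))
Z(j(2, (5 - 4) - 4)) - 43268 = (-6860 + 64² + 28*64) - 43268 = (-6860 + 4096 + 1792) - 43268 = -972 - 43268 = -44240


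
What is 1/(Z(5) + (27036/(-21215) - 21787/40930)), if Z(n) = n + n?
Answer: 173665990/1422900963 ≈ 0.12205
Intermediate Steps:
Z(n) = 2*n
1/(Z(5) + (27036/(-21215) - 21787/40930)) = 1/(2*5 + (27036/(-21215) - 21787/40930)) = 1/(10 + (27036*(-1/21215) - 21787*1/40930)) = 1/(10 + (-27036/21215 - 21787/40930)) = 1/(10 - 313758937/173665990) = 1/(1422900963/173665990) = 173665990/1422900963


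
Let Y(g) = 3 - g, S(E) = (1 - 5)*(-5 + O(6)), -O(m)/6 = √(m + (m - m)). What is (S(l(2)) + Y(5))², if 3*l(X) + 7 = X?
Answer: 3780 + 864*√6 ≈ 5896.4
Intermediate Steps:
l(X) = -7/3 + X/3
O(m) = -6*√m (O(m) = -6*√(m + (m - m)) = -6*√(m + 0) = -6*√m)
S(E) = 20 + 24*√6 (S(E) = (1 - 5)*(-5 - 6*√6) = -4*(-5 - 6*√6) = 20 + 24*√6)
(S(l(2)) + Y(5))² = ((20 + 24*√6) + (3 - 1*5))² = ((20 + 24*√6) + (3 - 5))² = ((20 + 24*√6) - 2)² = (18 + 24*√6)²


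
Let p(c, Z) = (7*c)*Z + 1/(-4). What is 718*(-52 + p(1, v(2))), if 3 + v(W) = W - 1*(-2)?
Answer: -64979/2 ≈ -32490.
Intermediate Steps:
v(W) = -1 + W (v(W) = -3 + (W - 1*(-2)) = -3 + (W + 2) = -3 + (2 + W) = -1 + W)
p(c, Z) = -¼ + 7*Z*c (p(c, Z) = 7*Z*c - ¼ = -¼ + 7*Z*c)
718*(-52 + p(1, v(2))) = 718*(-52 + (-¼ + 7*(-1 + 2)*1)) = 718*(-52 + (-¼ + 7*1*1)) = 718*(-52 + (-¼ + 7)) = 718*(-52 + 27/4) = 718*(-181/4) = -64979/2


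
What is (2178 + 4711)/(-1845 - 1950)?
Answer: -6889/3795 ≈ -1.8153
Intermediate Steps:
(2178 + 4711)/(-1845 - 1950) = 6889/(-3795) = 6889*(-1/3795) = -6889/3795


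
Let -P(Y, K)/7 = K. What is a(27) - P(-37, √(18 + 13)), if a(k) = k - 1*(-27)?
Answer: 54 + 7*√31 ≈ 92.974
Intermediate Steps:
P(Y, K) = -7*K
a(k) = 27 + k (a(k) = k + 27 = 27 + k)
a(27) - P(-37, √(18 + 13)) = (27 + 27) - (-7)*√(18 + 13) = 54 - (-7)*√31 = 54 + 7*√31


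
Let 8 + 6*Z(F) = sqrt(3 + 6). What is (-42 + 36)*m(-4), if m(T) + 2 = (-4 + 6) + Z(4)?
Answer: 5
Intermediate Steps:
Z(F) = -5/6 (Z(F) = -4/3 + sqrt(3 + 6)/6 = -4/3 + sqrt(9)/6 = -4/3 + (1/6)*3 = -4/3 + 1/2 = -5/6)
m(T) = -5/6 (m(T) = -2 + ((-4 + 6) - 5/6) = -2 + (2 - 5/6) = -2 + 7/6 = -5/6)
(-42 + 36)*m(-4) = (-42 + 36)*(-5/6) = -6*(-5/6) = 5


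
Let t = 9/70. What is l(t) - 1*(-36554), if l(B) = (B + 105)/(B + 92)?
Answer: 235744105/6449 ≈ 36555.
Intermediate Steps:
t = 9/70 (t = 9*(1/70) = 9/70 ≈ 0.12857)
l(B) = (105 + B)/(92 + B)
l(t) - 1*(-36554) = (105 + 9/70)/(92 + 9/70) - 1*(-36554) = (7359/70)/(6449/70) + 36554 = (70/6449)*(7359/70) + 36554 = 7359/6449 + 36554 = 235744105/6449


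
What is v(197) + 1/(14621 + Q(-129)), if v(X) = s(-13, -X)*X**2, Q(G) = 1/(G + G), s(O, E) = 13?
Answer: 1903147604447/3772217 ≈ 5.0452e+5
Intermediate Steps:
Q(G) = 1/(2*G)
v(X) = 13*X**2
v(197) + 1/(14621 + Q(-129)) = 13*197**2 + 1/(14621 + (1/2)/(-129)) = 13*38809 + 1/(14621 + (1/2)*(-1/129)) = 504517 + 1/(14621 - 1/258) = 504517 + 1/(3772217/258) = 504517 + 258/3772217 = 1903147604447/3772217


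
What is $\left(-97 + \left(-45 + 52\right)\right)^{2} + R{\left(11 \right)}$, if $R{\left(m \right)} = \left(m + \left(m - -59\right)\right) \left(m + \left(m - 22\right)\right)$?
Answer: $8100$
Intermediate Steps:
$R{\left(m \right)} = \left(-22 + 2 m\right) \left(59 + 2 m\right)$ ($R{\left(m \right)} = \left(m + \left(m + 59\right)\right) \left(m + \left(m - 22\right)\right) = \left(m + \left(59 + m\right)\right) \left(m + \left(-22 + m\right)\right) = \left(59 + 2 m\right) \left(-22 + 2 m\right) = \left(-22 + 2 m\right) \left(59 + 2 m\right)$)
$\left(-97 + \left(-45 + 52\right)\right)^{2} + R{\left(11 \right)} = \left(-97 + \left(-45 + 52\right)\right)^{2} + \left(-1298 + 4 \cdot 11^{2} + 74 \cdot 11\right) = \left(-97 + 7\right)^{2} + \left(-1298 + 4 \cdot 121 + 814\right) = \left(-90\right)^{2} + \left(-1298 + 484 + 814\right) = 8100 + 0 = 8100$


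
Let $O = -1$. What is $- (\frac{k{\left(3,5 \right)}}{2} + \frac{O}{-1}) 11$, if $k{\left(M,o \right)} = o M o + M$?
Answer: $-440$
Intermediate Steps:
$k{\left(M,o \right)} = M + M o^{2}$ ($k{\left(M,o \right)} = M o o + M = M o^{2} + M = M + M o^{2}$)
$- (\frac{k{\left(3,5 \right)}}{2} + \frac{O}{-1}) 11 = - (\frac{3 \left(1 + 5^{2}\right)}{2} - \frac{1}{-1}) 11 = - (3 \left(1 + 25\right) \frac{1}{2} - -1) 11 = - (3 \cdot 26 \cdot \frac{1}{2} + 1) 11 = - (78 \cdot \frac{1}{2} + 1) 11 = - (39 + 1) 11 = \left(-1\right) 40 \cdot 11 = \left(-40\right) 11 = -440$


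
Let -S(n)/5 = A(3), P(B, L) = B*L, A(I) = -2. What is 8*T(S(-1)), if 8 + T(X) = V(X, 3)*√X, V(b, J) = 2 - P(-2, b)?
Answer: -64 + 176*√10 ≈ 492.56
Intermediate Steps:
V(b, J) = 2 + 2*b (V(b, J) = 2 - (-2)*b = 2 + 2*b)
S(n) = 10 (S(n) = -5*(-2) = 10)
T(X) = -8 + √X*(2 + 2*X) (T(X) = -8 + (2 + 2*X)*√X = -8 + √X*(2 + 2*X))
8*T(S(-1)) = 8*(-8 + 2*√10*(1 + 10)) = 8*(-8 + 2*√10*11) = 8*(-8 + 22*√10) = -64 + 176*√10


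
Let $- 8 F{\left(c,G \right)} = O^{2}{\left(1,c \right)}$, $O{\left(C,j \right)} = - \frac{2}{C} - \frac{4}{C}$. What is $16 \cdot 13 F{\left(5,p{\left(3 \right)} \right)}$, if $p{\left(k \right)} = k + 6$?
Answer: $-936$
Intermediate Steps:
$p{\left(k \right)} = 6 + k$
$O{\left(C,j \right)} = - \frac{6}{C}$
$F{\left(c,G \right)} = - \frac{9}{2}$ ($F{\left(c,G \right)} = - \frac{\left(- \frac{6}{1}\right)^{2}}{8} = - \frac{\left(\left(-6\right) 1\right)^{2}}{8} = - \frac{\left(-6\right)^{2}}{8} = \left(- \frac{1}{8}\right) 36 = - \frac{9}{2}$)
$16 \cdot 13 F{\left(5,p{\left(3 \right)} \right)} = 16 \cdot 13 \left(- \frac{9}{2}\right) = 208 \left(- \frac{9}{2}\right) = -936$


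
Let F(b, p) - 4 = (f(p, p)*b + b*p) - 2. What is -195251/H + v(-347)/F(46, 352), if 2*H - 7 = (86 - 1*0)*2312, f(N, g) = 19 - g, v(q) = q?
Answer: -411076885/174182964 ≈ -2.3600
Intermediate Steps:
F(b, p) = 2 + b*p + b*(19 - p) (F(b, p) = 4 + (((19 - p)*b + b*p) - 2) = 4 + ((b*(19 - p) + b*p) - 2) = 4 + ((b*p + b*(19 - p)) - 2) = 4 + (-2 + b*p + b*(19 - p)) = 2 + b*p + b*(19 - p))
H = 198839/2 (H = 7/2 + ((86 - 1*0)*2312)/2 = 7/2 + ((86 + 0)*2312)/2 = 7/2 + (86*2312)/2 = 7/2 + (1/2)*198832 = 7/2 + 99416 = 198839/2 ≈ 99420.)
-195251/H + v(-347)/F(46, 352) = -195251/198839/2 - 347/(2 + 19*46) = -195251*2/198839 - 347/(2 + 874) = -390502/198839 - 347/876 = -411076885/174182964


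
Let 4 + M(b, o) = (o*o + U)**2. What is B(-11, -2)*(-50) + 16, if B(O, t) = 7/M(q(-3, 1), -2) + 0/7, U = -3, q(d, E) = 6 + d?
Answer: 398/3 ≈ 132.67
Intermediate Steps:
M(b, o) = -4 + (-3 + o**2)**2 (M(b, o) = -4 + (o*o - 3)**2 = -4 + (o**2 - 3)**2 = -4 + (-3 + o**2)**2)
B(O, t) = -7/3 (B(O, t) = 7/(-4 + (-3 + (-2)**2)**2) + 0/7 = 7/(-4 + (-3 + 4)**2) + 0*(1/7) = 7/(-4 + 1**2) + 0 = 7/(-4 + 1) + 0 = 7/(-3) + 0 = 7*(-1/3) + 0 = -7/3 + 0 = -7/3)
B(-11, -2)*(-50) + 16 = -7/3*(-50) + 16 = 350/3 + 16 = 398/3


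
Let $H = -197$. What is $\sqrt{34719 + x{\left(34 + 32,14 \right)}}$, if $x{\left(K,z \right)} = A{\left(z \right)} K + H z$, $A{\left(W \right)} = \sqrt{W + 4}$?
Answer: $\sqrt{31961 + 198 \sqrt{2}} \approx 179.56$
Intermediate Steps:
$A{\left(W \right)} = \sqrt{4 + W}$
$x{\left(K,z \right)} = - 197 z + K \sqrt{4 + z}$ ($x{\left(K,z \right)} = \sqrt{4 + z} K - 197 z = K \sqrt{4 + z} - 197 z = - 197 z + K \sqrt{4 + z}$)
$\sqrt{34719 + x{\left(34 + 32,14 \right)}} = \sqrt{34719 - \left(2758 - \left(34 + 32\right) \sqrt{4 + 14}\right)} = \sqrt{34719 - \left(2758 - 66 \sqrt{18}\right)} = \sqrt{34719 - \left(2758 - 66 \cdot 3 \sqrt{2}\right)} = \sqrt{34719 - \left(2758 - 198 \sqrt{2}\right)} = \sqrt{31961 + 198 \sqrt{2}}$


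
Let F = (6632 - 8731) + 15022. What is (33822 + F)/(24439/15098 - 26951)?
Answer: -705756010/406881759 ≈ -1.7345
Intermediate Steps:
F = 12923 (F = -2099 + 15022 = 12923)
(33822 + F)/(24439/15098 - 26951) = (33822 + 12923)/(24439/15098 - 26951) = 46745/(24439*(1/15098) - 26951) = 46745/(24439/15098 - 26951) = 46745/(-406881759/15098) = 46745*(-15098/406881759) = -705756010/406881759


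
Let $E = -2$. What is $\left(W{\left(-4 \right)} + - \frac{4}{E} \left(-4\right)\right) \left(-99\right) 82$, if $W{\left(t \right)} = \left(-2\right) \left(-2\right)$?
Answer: $32472$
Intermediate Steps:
$W{\left(t \right)} = 4$
$\left(W{\left(-4 \right)} + - \frac{4}{E} \left(-4\right)\right) \left(-99\right) 82 = \left(4 + - \frac{4}{-2} \left(-4\right)\right) \left(-99\right) 82 = \left(4 + \left(-4\right) \left(- \frac{1}{2}\right) \left(-4\right)\right) \left(-99\right) 82 = \left(4 + 2 \left(-4\right)\right) \left(-99\right) 82 = \left(4 - 8\right) \left(-99\right) 82 = \left(-4\right) \left(-99\right) 82 = 396 \cdot 82 = 32472$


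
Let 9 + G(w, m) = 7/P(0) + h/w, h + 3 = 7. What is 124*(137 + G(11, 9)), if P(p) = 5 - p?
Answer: 884988/55 ≈ 16091.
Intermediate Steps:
h = 4 (h = -3 + 7 = 4)
G(w, m) = -38/5 + 4/w (G(w, m) = -9 + (7/(5 - 1*0) + 4/w) = -9 + (7/(5 + 0) + 4/w) = -9 + (7/5 + 4/w) = -38/5 + 4/w)
124*(137 + G(11, 9)) = 124*(137 + (-38/5 + 4/11)) = 124*(137 - 398/55) = 124*(7137/55) = 884988/55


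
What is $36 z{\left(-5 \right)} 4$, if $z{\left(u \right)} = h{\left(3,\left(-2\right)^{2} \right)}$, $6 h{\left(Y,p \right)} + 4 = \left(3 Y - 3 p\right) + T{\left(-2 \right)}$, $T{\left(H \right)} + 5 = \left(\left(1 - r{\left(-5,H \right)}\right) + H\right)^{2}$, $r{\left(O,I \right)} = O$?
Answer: $96$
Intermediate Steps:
$T{\left(H \right)} = -5 + \left(6 + H\right)^{2}$ ($T{\left(H \right)} = -5 + \left(\left(1 - -5\right) + H\right)^{2} = -5 + \left(\left(1 + 5\right) + H\right)^{2} = -5 + \left(6 + H\right)^{2}$)
$h{\left(Y,p \right)} = \frac{7}{6} + \frac{Y}{2} - \frac{p}{2}$ ($h{\left(Y,p \right)} = - \frac{2}{3} + \frac{\left(3 Y - 3 p\right) - \left(5 - \left(6 - 2\right)^{2}\right)}{6} = - \frac{2}{3} + \frac{\left(- 3 p + 3 Y\right) - \left(5 - 4^{2}\right)}{6} = - \frac{2}{3} + \frac{\left(- 3 p + 3 Y\right) + \left(-5 + 16\right)}{6} = - \frac{2}{3} + \frac{\left(- 3 p + 3 Y\right) + 11}{6} = - \frac{2}{3} + \frac{11 - 3 p + 3 Y}{6} = - \frac{2}{3} + \left(\frac{11}{6} + \frac{Y}{2} - \frac{p}{2}\right) = \frac{7}{6} + \frac{Y}{2} - \frac{p}{2}$)
$z{\left(u \right)} = \frac{2}{3}$ ($z{\left(u \right)} = \frac{7}{6} + \frac{1}{2} \cdot 3 - \frac{\left(-2\right)^{2}}{2} = \frac{7}{6} + \frac{3}{2} - 2 = \frac{2}{3}$)
$36 z{\left(-5 \right)} 4 = 36 \cdot \frac{2}{3} \cdot 4 = 36 \cdot \frac{8}{3} = 96$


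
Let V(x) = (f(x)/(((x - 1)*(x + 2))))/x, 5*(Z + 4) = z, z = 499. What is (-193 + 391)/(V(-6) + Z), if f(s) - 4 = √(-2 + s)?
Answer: 557532360/269688521 + 69300*I*√2/269688521 ≈ 2.0673 + 0.0003634*I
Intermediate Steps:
f(s) = 4 + √(-2 + s)
Z = 479/5 (Z = -4 + (⅕)*499 = -4 + 499/5 = 479/5 ≈ 95.800)
V(x) = (4 + √(-2 + x))/(x*(-1 + x)*(2 + x)) (V(x) = ((4 + √(-2 + x))/(((x - 1)*(x + 2))))/x = ((4 + √(-2 + x))/(((-1 + x)*(2 + x))))/x = ((4 + √(-2 + x))*(1/((-1 + x)*(2 + x))))/x = ((4 + √(-2 + x))/((-1 + x)*(2 + x)))/x = (4 + √(-2 + x))/(x*(-1 + x)*(2 + x)))
(-193 + 391)/(V(-6) + Z) = (-193 + 391)/((4 + √(-2 - 6))/((-6)*(-2 - 6 + (-6)²)) + 479/5) = 198/(-(4 + √(-8))/(6*(-2 - 6 + 36)) + 479/5) = 198/(-⅙*(4 + 2*I*√2)/28 + 479/5) = 198/(-⅙*1/28*(4 + 2*I*√2) + 479/5) = 198/((-1/42 - I*√2/84) + 479/5) = 198/(20113/210 - I*√2/84)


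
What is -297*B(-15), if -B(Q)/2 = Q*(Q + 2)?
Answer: 115830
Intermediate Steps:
B(Q) = -2*Q*(2 + Q) (B(Q) = -2*Q*(Q + 2) = -2*Q*(2 + Q))
-297*B(-15) = -(-594)*(-15)*(2 - 15) = -(-594)*(-15)*(-13) = -297*(-390) = 115830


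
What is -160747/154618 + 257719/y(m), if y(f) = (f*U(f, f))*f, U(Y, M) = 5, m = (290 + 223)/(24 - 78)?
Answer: 159101837033/279085490 ≈ 570.08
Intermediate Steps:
m = -19/2 (m = 513/(-54) = 513*(-1/54) = -19/2 ≈ -9.5000)
y(f) = 5*f**2 (y(f) = (f*5)*f = (5*f)*f = 5*f**2)
-160747/154618 + 257719/y(m) = -160747/154618 + 257719/((5*(-19/2)**2)) = -160747*1/154618 + 257719/((5*(361/4))) = -160747/154618 + 257719/(1805/4) = -160747/154618 + 257719*(4/1805) = -160747/154618 + 1030876/1805 = 159101837033/279085490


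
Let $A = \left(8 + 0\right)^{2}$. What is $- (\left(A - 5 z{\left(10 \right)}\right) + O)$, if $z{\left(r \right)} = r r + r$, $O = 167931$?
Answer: $-167445$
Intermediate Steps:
$A = 64$ ($A = 8^{2} = 64$)
$z{\left(r \right)} = r + r^{2}$ ($z{\left(r \right)} = r^{2} + r = r + r^{2}$)
$- (\left(A - 5 z{\left(10 \right)}\right) + O) = - (\left(64 - 5 \cdot 10 \left(1 + 10\right)\right) + 167931) = - (\left(64 - 5 \cdot 10 \cdot 11\right) + 167931) = - (\left(64 - 550\right) + 167931) = - (-486 + 167931) = \left(-1\right) 167445 = -167445$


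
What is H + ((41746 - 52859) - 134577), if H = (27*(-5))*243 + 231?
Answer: -178264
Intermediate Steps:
H = -32574 (H = -135*243 + 231 = -32805 + 231 = -32574)
H + ((41746 - 52859) - 134577) = -32574 + ((41746 - 52859) - 134577) = -32574 + (-11113 - 134577) = -32574 - 145690 = -178264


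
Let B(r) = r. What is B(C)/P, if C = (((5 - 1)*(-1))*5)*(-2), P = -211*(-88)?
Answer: 5/2321 ≈ 0.0021542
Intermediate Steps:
P = 18568
C = 40 (C = ((4*(-1))*5)*(-2) = -4*5*(-2) = -20*(-2) = 40)
B(C)/P = 40/18568 = 40*(1/18568) = 5/2321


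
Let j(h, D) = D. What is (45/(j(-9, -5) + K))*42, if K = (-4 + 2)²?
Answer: -1890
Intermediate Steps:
K = 4 (K = (-2)² = 4)
(45/(j(-9, -5) + K))*42 = (45/(-5 + 4))*42 = (45/(-1))*42 = -1*45*42 = -45*42 = -1890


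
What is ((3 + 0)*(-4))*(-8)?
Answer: 96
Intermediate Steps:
((3 + 0)*(-4))*(-8) = (3*(-4))*(-8) = -12*(-8) = 96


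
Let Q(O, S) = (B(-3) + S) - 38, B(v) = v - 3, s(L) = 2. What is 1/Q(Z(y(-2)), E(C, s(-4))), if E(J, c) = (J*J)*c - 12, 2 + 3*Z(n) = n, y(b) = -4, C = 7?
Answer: 1/42 ≈ 0.023810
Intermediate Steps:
Z(n) = -⅔ + n/3
E(J, c) = -12 + c*J² (E(J, c) = J²*c - 12 = c*J² - 12 = -12 + c*J²)
B(v) = -3 + v
Q(O, S) = -44 + S (Q(O, S) = ((-3 - 3) + S) - 38 = (-6 + S) - 38 = -44 + S)
1/Q(Z(y(-2)), E(C, s(-4))) = 1/(-44 + (-12 + 2*7²)) = 1/(-44 + (-12 + 2*49)) = 1/(-44 + (-12 + 98)) = 1/(-44 + 86) = 1/42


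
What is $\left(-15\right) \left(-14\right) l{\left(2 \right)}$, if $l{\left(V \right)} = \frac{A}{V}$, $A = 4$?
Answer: $420$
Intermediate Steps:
$l{\left(V \right)} = \frac{4}{V}$
$\left(-15\right) \left(-14\right) l{\left(2 \right)} = \left(-15\right) \left(-14\right) \frac{4}{2} = 210 \cdot 4 \cdot \frac{1}{2} = 210 \cdot 2 = 420$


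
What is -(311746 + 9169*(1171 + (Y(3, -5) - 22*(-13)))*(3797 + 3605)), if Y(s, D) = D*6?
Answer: -96849286272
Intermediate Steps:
Y(s, D) = 6*D
-(311746 + 9169*(1171 + (Y(3, -5) - 22*(-13)))*(3797 + 3605)) = -(311746 + 9169*(1171 + (6*(-5) - 22*(-13)))*(3797 + 3605)) = -9169/(1/((1171 + (-30 + 286))*7402 - 2*(-17))) = -9169/(1/((1171 + 256)*7402 + 34)) = -9169/(1/(1427*7402 + 34)) = -9169/(1/(10562654 + 34)) = -9169/(1/10562688) = -9169/1/10562688 = -9169*10562688 = -96849286272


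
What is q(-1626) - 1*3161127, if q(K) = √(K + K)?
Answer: -3161127 + 2*I*√813 ≈ -3.1611e+6 + 57.026*I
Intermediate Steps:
q(K) = √2*√K (q(K) = √(2*K) = √2*√K)
q(-1626) - 1*3161127 = √2*√(-1626) - 1*3161127 = √2*(I*√1626) - 3161127 = 2*I*√813 - 3161127 = -3161127 + 2*I*√813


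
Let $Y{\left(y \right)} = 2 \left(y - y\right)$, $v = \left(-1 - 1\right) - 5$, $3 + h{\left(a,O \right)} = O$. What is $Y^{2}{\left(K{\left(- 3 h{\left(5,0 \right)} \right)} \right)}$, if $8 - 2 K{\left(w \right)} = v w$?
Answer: $0$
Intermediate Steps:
$h{\left(a,O \right)} = -3 + O$
$v = -7$ ($v = -2 - 5 = -7$)
$K{\left(w \right)} = 4 + \frac{7 w}{2}$ ($K{\left(w \right)} = 4 - \frac{\left(-7\right) w}{2} = 4 + \frac{7 w}{2}$)
$Y{\left(y \right)} = 0$ ($Y{\left(y \right)} = 2 \cdot 0 = 0$)
$Y^{2}{\left(K{\left(- 3 h{\left(5,0 \right)} \right)} \right)} = 0^{2} = 0$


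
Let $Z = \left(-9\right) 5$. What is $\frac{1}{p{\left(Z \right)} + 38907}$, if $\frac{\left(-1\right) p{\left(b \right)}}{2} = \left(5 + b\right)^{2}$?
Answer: $\frac{1}{35707} \approx 2.8006 \cdot 10^{-5}$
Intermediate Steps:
$Z = -45$
$p{\left(b \right)} = - 2 \left(5 + b\right)^{2}$
$\frac{1}{p{\left(Z \right)} + 38907} = \frac{1}{- 2 \left(5 - 45\right)^{2} + 38907} = \frac{1}{- 2 \left(-40\right)^{2} + 38907} = \frac{1}{\left(-2\right) 1600 + 38907} = \frac{1}{-3200 + 38907} = \frac{1}{35707}$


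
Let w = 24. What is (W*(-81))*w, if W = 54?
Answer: -104976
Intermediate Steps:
(W*(-81))*w = (54*(-81))*24 = -4374*24 = -104976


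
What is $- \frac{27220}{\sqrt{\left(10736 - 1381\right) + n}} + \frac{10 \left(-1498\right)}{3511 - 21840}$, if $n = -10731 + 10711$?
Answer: $\frac{14980}{18329} - \frac{5444 \sqrt{9335}}{1867} \approx -280.91$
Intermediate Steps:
$n = -20$
$- \frac{27220}{\sqrt{\left(10736 - 1381\right) + n}} + \frac{10 \left(-1498\right)}{3511 - 21840} = - \frac{27220}{\sqrt{\left(10736 - 1381\right) - 20}} + \frac{10 \left(-1498\right)}{3511 - 21840} = - \frac{27220}{\sqrt{9355 - 20}} - \frac{14980}{3511 - 21840} = - \frac{27220}{\sqrt{9335}} - \frac{14980}{-18329} = - 27220 \frac{\sqrt{9335}}{9335} - - \frac{14980}{18329} = - \frac{5444 \sqrt{9335}}{1867} + \frac{14980}{18329} = \frac{14980}{18329} - \frac{5444 \sqrt{9335}}{1867}$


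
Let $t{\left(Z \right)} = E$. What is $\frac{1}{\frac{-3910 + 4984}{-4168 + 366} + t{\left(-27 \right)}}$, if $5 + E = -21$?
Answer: $- \frac{1901}{49963} \approx -0.038048$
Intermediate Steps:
$E = -26$ ($E = -5 - 21 = -26$)
$t{\left(Z \right)} = -26$
$\frac{1}{\frac{-3910 + 4984}{-4168 + 366} + t{\left(-27 \right)}} = \frac{1}{\frac{-3910 + 4984}{-4168 + 366} - 26} = \frac{1}{\frac{1074}{-3802} - 26} = \frac{1}{1074 \left(- \frac{1}{3802}\right) - 26} = \frac{1}{- \frac{537}{1901} - 26} = \frac{1}{- \frac{49963}{1901}} = - \frac{1901}{49963}$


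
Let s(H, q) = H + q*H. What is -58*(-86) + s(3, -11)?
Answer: 4958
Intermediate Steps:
s(H, q) = H + H*q
-58*(-86) + s(3, -11) = -58*(-86) + 3*(1 - 11) = 4988 + 3*(-10) = 4988 - 30 = 4958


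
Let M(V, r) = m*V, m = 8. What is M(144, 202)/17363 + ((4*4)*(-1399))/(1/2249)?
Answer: -874081477456/17363 ≈ -5.0342e+7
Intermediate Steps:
M(V, r) = 8*V
M(144, 202)/17363 + ((4*4)*(-1399))/(1/2249) = (8*144)/17363 + ((4*4)*(-1399))/(1/2249) = 1152*(1/17363) + (16*(-1399))/(1/2249) = 1152/17363 - 22384*2249 = 1152/17363 - 50341616 = -874081477456/17363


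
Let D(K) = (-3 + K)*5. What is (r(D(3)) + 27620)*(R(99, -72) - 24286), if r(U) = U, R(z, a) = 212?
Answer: -664923880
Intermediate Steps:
D(K) = -15 + 5*K
(r(D(3)) + 27620)*(R(99, -72) - 24286) = ((-15 + 5*3) + 27620)*(212 - 24286) = ((-15 + 15) + 27620)*(-24074) = (0 + 27620)*(-24074) = 27620*(-24074) = -664923880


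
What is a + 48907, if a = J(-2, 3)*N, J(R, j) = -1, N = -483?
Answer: 49390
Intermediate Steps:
a = 483 (a = -1*(-483) = 483)
a + 48907 = 483 + 48907 = 49390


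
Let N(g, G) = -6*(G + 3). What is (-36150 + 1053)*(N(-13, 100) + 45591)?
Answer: -1578417381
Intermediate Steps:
N(g, G) = -18 - 6*G (N(g, G) = -6*(3 + G) = -18 - 6*G)
(-36150 + 1053)*(N(-13, 100) + 45591) = (-36150 + 1053)*((-18 - 6*100) + 45591) = -35097*((-18 - 600) + 45591) = -35097*(-618 + 45591) = -35097*44973 = -1578417381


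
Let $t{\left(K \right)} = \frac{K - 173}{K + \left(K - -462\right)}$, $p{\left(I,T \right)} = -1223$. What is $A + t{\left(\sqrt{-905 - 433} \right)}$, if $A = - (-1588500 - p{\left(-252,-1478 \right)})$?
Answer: $\frac{57881630207}{36466} + \frac{202 i \sqrt{1338}}{54699} \approx 1.5873 \cdot 10^{6} + 0.13508 i$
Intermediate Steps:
$A = 1587277$ ($A = - (-1588500 - -1223) = - (-1588500 + 1223) = \left(-1\right) \left(-1587277\right) = 1587277$)
$t{\left(K \right)} = \frac{-173 + K}{462 + 2 K}$ ($t{\left(K \right)} = \frac{-173 + K}{K + \left(K + 462\right)} = \frac{-173 + K}{K + \left(462 + K\right)} = \frac{-173 + K}{462 + 2 K}$)
$A + t{\left(\sqrt{-905 - 433} \right)} = 1587277 + \frac{-173 + \sqrt{-905 - 433}}{2 \left(231 + \sqrt{-905 - 433}\right)} = 1587277 + \frac{-173 + \sqrt{-1338}}{2 \left(231 + \sqrt{-1338}\right)} = 1587277 + \frac{-173 + i \sqrt{1338}}{2 \left(231 + i \sqrt{1338}\right)}$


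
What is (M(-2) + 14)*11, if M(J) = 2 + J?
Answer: 154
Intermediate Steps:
(M(-2) + 14)*11 = ((2 - 2) + 14)*11 = (0 + 14)*11 = 14*11 = 154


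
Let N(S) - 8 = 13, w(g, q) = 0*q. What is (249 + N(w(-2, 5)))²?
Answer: 72900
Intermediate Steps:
w(g, q) = 0
N(S) = 21 (N(S) = 8 + 13 = 21)
(249 + N(w(-2, 5)))² = (249 + 21)² = 270² = 72900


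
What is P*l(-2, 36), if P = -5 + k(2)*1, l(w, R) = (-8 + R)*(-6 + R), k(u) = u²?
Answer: -840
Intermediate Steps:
P = -1 (P = -5 + 2²*1 = -5 + 4*1 = -5 + 4 = -1)
P*l(-2, 36) = -(48 + 36² - 14*36) = -(48 + 1296 - 504) = -1*840 = -840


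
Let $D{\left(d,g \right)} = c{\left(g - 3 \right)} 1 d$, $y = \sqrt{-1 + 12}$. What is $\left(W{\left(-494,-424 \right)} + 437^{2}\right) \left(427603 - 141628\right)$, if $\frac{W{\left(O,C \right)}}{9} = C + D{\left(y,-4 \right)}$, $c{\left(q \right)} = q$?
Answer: $53521079175 - 18016425 \sqrt{11} \approx 5.3461 \cdot 10^{10}$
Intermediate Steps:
$y = \sqrt{11} \approx 3.3166$
$D{\left(d,g \right)} = d \left(-3 + g\right)$ ($D{\left(d,g \right)} = \left(g - 3\right) 1 d = \left(-3 + g\right) 1 d = \left(-3 + g\right) d = d \left(-3 + g\right)$)
$W{\left(O,C \right)} = - 63 \sqrt{11} + 9 C$ ($W{\left(O,C \right)} = 9 \left(C + \sqrt{11} \left(-3 - 4\right)\right) = 9 \left(C + \sqrt{11} \left(-7\right)\right) = 9 \left(C - 7 \sqrt{11}\right) = - 63 \sqrt{11} + 9 C$)
$\left(W{\left(-494,-424 \right)} + 437^{2}\right) \left(427603 - 141628\right) = \left(\left(- 63 \sqrt{11} + 9 \left(-424\right)\right) + 437^{2}\right) \left(427603 - 141628\right) = \left(\left(- 63 \sqrt{11} - 3816\right) + 190969\right) 285975 = \left(\left(-3816 - 63 \sqrt{11}\right) + 190969\right) 285975 = \left(187153 - 63 \sqrt{11}\right) 285975 = 53521079175 - 18016425 \sqrt{11}$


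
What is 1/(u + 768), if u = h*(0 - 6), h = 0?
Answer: 1/768 ≈ 0.0013021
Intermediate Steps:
u = 0 (u = 0*(0 - 6) = 0*(-6) = 0)
1/(u + 768) = 1/(0 + 768) = 1/768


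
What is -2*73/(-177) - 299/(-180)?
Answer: 26401/10620 ≈ 2.4860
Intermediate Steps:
-2*73/(-177) - 299/(-180) = -146*(-1/177) - 299*(-1/180) = 146/177 + 299/180 = 26401/10620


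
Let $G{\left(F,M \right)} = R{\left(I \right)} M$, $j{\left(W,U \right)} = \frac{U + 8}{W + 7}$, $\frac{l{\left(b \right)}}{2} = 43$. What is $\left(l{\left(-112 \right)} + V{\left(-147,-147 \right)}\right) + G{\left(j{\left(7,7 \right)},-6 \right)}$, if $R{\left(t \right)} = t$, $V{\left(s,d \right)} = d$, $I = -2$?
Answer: $-49$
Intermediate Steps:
$l{\left(b \right)} = 86$ ($l{\left(b \right)} = 2 \cdot 43 = 86$)
$j{\left(W,U \right)} = \frac{8 + U}{7 + W}$
$G{\left(F,M \right)} = - 2 M$
$\left(l{\left(-112 \right)} + V{\left(-147,-147 \right)}\right) + G{\left(j{\left(7,7 \right)},-6 \right)} = \left(86 - 147\right) - -12 = -61 + 12 = -49$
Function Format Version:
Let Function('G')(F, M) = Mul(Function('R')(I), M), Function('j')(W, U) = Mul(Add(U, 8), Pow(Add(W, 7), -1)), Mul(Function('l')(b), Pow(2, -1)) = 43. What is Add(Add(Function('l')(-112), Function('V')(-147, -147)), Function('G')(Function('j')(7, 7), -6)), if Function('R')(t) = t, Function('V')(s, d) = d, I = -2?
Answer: -49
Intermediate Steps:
Function('l')(b) = 86 (Function('l')(b) = Mul(2, 43) = 86)
Function('j')(W, U) = Mul(Pow(Add(7, W), -1), Add(8, U)) (Function('j')(W, U) = Mul(Add(8, U), Pow(Add(7, W), -1)) = Mul(Pow(Add(7, W), -1), Add(8, U)))
Function('G')(F, M) = Mul(-2, M)
Add(Add(Function('l')(-112), Function('V')(-147, -147)), Function('G')(Function('j')(7, 7), -6)) = Add(Add(86, -147), Mul(-2, -6)) = Add(-61, 12) = -49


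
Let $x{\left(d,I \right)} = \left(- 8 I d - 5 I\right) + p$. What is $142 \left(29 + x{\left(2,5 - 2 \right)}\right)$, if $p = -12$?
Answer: $-6532$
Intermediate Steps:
$x{\left(d,I \right)} = -12 - 5 I - 8 I d$ ($x{\left(d,I \right)} = \left(- 8 I d - 5 I\right) - 12 = \left(- 5 I - 8 I d\right) - 12 = -12 - 5 I - 8 I d$)
$142 \left(29 + x{\left(2,5 - 2 \right)}\right) = 142 \left(29 - \left(12 + 5 \left(5 - 2\right) + 8 \left(5 - 2\right) 2\right)\right) = 142 \left(29 - \left(27 + 48\right)\right) = 142 \left(29 - 75\right) = 142 \left(-46\right) = -6532$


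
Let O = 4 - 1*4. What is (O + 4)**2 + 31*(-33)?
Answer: -1007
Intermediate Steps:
O = 0 (O = 4 - 4 = 0)
(O + 4)**2 + 31*(-33) = (0 + 4)**2 + 31*(-33) = 4**2 - 1023 = 16 - 1023 = -1007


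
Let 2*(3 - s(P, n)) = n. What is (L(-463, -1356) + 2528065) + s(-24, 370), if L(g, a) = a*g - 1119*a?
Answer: 4673075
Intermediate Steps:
L(g, a) = -1119*a + a*g
s(P, n) = 3 - n/2
(L(-463, -1356) + 2528065) + s(-24, 370) = (-1356*(-1119 - 463) + 2528065) + (3 - ½*370) = (-1356*(-1582) + 2528065) + (3 - 185) = (2145192 + 2528065) - 182 = 4673257 - 182 = 4673075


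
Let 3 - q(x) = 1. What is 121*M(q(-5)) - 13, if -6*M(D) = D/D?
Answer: -199/6 ≈ -33.167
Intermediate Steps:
q(x) = 2 (q(x) = 3 - 1*1 = 3 - 1 = 2)
M(D) = -⅙ (M(D) = -D/(6*D) = -⅙*1 = -⅙)
121*M(q(-5)) - 13 = 121*(-⅙) - 13 = -121/6 - 13 = -199/6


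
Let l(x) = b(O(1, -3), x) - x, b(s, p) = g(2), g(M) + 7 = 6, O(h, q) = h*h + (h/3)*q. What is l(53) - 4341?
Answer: -4395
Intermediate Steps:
O(h, q) = h**2 + h*q/3 (O(h, q) = h**2 + (h*(1/3))*q = h**2 + (h/3)*q = h**2 + h*q/3)
g(M) = -1 (g(M) = -7 + 6 = -1)
b(s, p) = -1
l(x) = -1 - x
l(53) - 4341 = (-1 - 1*53) - 4341 = (-1 - 53) - 4341 = -54 - 4341 = -4395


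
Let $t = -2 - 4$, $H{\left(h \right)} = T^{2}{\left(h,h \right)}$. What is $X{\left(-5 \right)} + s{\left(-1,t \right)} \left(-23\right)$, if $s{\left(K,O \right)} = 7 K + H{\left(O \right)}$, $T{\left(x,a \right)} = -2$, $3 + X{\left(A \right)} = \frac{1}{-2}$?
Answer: $\frac{131}{2} \approx 65.5$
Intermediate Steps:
$X{\left(A \right)} = - \frac{7}{2}$ ($X{\left(A \right)} = -3 + \frac{1}{-2} = -3 - \frac{1}{2} = - \frac{7}{2}$)
$H{\left(h \right)} = 4$ ($H{\left(h \right)} = \left(-2\right)^{2} = 4$)
$t = -6$ ($t = -2 - 4 = -6$)
$s{\left(K,O \right)} = 4 + 7 K$ ($s{\left(K,O \right)} = 7 K + 4 = 4 + 7 K$)
$X{\left(-5 \right)} + s{\left(-1,t \right)} \left(-23\right) = - \frac{7}{2} + \left(4 + 7 \left(-1\right)\right) \left(-23\right) = - \frac{7}{2} + \left(4 - 7\right) \left(-23\right) = - \frac{7}{2} - -69 = - \frac{7}{2} + 69 = \frac{131}{2}$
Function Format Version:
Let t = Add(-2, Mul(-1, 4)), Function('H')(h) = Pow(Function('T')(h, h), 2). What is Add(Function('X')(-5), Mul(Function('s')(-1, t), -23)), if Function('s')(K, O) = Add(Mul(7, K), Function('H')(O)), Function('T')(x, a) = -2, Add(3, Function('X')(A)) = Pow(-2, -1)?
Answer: Rational(131, 2) ≈ 65.500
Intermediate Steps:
Function('X')(A) = Rational(-7, 2) (Function('X')(A) = Add(-3, Pow(-2, -1)) = Add(-3, Rational(-1, 2)) = Rational(-7, 2))
Function('H')(h) = 4 (Function('H')(h) = Pow(-2, 2) = 4)
t = -6 (t = Add(-2, -4) = -6)
Function('s')(K, O) = Add(4, Mul(7, K)) (Function('s')(K, O) = Add(Mul(7, K), 4) = Add(4, Mul(7, K)))
Add(Function('X')(-5), Mul(Function('s')(-1, t), -23)) = Add(Rational(-7, 2), Mul(Add(4, Mul(7, -1)), -23)) = Add(Rational(-7, 2), Mul(Add(4, -7), -23)) = Add(Rational(-7, 2), Mul(-3, -23)) = Add(Rational(-7, 2), 69) = Rational(131, 2)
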